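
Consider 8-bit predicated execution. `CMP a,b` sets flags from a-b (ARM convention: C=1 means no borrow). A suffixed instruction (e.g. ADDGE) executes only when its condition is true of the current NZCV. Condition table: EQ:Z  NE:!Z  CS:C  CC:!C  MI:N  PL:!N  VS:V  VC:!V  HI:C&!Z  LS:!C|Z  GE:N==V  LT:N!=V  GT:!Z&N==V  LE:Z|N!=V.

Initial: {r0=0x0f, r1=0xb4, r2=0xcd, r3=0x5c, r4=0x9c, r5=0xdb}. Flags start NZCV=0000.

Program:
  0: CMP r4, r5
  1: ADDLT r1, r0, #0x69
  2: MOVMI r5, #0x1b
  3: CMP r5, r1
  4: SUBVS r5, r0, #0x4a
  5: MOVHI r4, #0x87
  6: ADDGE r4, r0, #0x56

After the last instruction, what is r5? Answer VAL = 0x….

VAL = 0x1b

[0] flags=1000 → (cmp)
[1] flags=1000 LT?T → r1=0x78
[2] flags=1000 MI?T → r5=0x1b
[3] flags=1000 → (cmp)
[4] flags=1000 VS?F → skip
[5] flags=1000 HI?F → skip
[6] flags=1000 GE?F → skip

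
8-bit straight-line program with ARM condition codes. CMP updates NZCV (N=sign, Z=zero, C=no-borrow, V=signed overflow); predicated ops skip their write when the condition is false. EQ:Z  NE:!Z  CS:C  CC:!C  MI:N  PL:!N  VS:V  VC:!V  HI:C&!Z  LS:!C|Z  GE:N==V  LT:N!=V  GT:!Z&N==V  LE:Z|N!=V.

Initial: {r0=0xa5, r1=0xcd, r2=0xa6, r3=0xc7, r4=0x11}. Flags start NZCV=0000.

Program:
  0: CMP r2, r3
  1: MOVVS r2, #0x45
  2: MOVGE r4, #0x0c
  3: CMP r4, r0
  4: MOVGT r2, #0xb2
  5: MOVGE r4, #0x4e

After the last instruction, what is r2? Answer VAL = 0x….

VAL = 0xb2

0: ✓ CMP  NZCV=1000
1: · MOVVS
2: · MOVGE
3: ✓ CMP  NZCV=0000
4: ✓ MOVGT  r2←0xb2
5: ✓ MOVGE  r4←0x4e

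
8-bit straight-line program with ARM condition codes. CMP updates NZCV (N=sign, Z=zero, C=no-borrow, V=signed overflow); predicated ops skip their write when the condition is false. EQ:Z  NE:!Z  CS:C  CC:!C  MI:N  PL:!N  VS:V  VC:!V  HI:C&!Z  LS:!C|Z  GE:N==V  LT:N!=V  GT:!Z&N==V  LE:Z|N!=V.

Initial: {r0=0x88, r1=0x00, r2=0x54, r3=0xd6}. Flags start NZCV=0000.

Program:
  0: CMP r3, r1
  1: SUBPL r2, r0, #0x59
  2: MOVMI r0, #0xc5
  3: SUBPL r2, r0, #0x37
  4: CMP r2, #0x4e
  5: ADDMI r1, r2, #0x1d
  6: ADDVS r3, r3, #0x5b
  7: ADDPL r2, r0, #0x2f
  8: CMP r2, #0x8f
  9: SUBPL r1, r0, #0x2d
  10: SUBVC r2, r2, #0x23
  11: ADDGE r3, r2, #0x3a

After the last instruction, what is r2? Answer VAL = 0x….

VAL = 0xd1

[0] flags=1010 → (cmp)
[1] flags=1010 PL?F → skip
[2] flags=1010 MI?T → r0=0xc5
[3] flags=1010 PL?F → skip
[4] flags=0010 → (cmp)
[5] flags=0010 MI?F → skip
[6] flags=0010 VS?F → skip
[7] flags=0010 PL?T → r2=0xf4
[8] flags=0010 → (cmp)
[9] flags=0010 PL?T → r1=0x98
[10] flags=0010 VC?T → r2=0xd1
[11] flags=0010 GE?T → r3=0x0b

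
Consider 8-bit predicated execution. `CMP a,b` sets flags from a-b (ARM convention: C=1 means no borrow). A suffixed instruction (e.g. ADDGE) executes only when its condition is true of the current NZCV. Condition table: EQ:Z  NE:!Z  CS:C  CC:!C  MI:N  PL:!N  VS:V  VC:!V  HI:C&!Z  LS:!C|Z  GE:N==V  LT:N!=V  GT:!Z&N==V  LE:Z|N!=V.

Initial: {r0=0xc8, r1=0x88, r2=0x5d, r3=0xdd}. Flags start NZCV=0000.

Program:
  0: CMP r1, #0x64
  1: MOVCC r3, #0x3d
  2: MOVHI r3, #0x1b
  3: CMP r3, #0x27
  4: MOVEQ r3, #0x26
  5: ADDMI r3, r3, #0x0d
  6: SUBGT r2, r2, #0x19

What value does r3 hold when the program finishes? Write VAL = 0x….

VAL = 0x28

[0] flags=0011 → (cmp)
[1] flags=0011 CC?F → skip
[2] flags=0011 HI?T → r3=0x1b
[3] flags=1000 → (cmp)
[4] flags=1000 EQ?F → skip
[5] flags=1000 MI?T → r3=0x28
[6] flags=1000 GT?F → skip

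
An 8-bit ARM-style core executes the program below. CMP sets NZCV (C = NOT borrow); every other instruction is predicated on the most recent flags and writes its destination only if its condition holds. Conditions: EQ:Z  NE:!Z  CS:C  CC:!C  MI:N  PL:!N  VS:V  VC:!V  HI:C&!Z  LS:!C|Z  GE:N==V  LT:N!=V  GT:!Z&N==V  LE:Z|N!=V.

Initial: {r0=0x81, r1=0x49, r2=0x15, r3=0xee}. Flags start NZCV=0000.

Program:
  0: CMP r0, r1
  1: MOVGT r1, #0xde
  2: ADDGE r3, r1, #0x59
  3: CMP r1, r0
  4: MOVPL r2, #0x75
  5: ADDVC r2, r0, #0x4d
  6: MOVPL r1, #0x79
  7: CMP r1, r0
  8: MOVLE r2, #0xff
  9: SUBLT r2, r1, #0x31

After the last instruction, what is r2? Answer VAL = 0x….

0: ✓ CMP  NZCV=0011
1: · MOVGT
2: · ADDGE
3: ✓ CMP  NZCV=1001
4: · MOVPL
5: · ADDVC
6: · MOVPL
7: ✓ CMP  NZCV=1001
8: · MOVLE
9: · SUBLT

VAL = 0x15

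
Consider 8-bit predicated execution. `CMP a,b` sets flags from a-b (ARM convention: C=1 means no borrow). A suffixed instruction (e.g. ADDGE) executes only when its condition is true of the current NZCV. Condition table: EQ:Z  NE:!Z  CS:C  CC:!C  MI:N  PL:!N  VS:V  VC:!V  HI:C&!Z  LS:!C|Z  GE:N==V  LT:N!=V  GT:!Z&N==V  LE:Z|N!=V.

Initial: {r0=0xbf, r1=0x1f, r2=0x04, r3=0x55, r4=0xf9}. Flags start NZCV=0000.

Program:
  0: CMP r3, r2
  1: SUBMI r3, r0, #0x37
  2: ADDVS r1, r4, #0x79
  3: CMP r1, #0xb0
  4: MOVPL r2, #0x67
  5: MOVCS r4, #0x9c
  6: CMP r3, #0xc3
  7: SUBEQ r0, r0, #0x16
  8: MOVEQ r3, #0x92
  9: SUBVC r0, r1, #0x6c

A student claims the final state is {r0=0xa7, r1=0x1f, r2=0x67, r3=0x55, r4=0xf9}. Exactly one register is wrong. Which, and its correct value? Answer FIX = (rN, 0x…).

0: ✓ CMP  NZCV=0010
1: · SUBMI
2: · ADDVS
3: ✓ CMP  NZCV=0000
4: ✓ MOVPL  r2←0x67
5: · MOVCS
6: ✓ CMP  NZCV=1001
7: · SUBEQ
8: · MOVEQ
9: · SUBVC

FIX = (r0, 0xbf)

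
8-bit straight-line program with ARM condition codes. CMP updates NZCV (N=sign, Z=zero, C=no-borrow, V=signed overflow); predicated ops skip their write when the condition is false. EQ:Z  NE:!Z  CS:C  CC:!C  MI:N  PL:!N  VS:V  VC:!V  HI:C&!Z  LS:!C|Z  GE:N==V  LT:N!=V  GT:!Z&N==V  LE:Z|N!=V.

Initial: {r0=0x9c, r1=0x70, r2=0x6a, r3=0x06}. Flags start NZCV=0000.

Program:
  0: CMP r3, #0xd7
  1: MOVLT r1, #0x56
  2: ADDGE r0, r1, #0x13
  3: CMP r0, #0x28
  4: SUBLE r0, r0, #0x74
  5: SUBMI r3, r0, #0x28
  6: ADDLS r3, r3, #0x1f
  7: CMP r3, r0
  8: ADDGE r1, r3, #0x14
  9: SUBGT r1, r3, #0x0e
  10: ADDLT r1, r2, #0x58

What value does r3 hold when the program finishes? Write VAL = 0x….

VAL = 0x06

[0] flags=0000 → (cmp)
[1] flags=0000 LT?F → skip
[2] flags=0000 GE?T → r0=0x83
[3] flags=0011 → (cmp)
[4] flags=0011 LE?T → r0=0x0f
[5] flags=0011 MI?F → skip
[6] flags=0011 LS?F → skip
[7] flags=1000 → (cmp)
[8] flags=1000 GE?F → skip
[9] flags=1000 GT?F → skip
[10] flags=1000 LT?T → r1=0xc2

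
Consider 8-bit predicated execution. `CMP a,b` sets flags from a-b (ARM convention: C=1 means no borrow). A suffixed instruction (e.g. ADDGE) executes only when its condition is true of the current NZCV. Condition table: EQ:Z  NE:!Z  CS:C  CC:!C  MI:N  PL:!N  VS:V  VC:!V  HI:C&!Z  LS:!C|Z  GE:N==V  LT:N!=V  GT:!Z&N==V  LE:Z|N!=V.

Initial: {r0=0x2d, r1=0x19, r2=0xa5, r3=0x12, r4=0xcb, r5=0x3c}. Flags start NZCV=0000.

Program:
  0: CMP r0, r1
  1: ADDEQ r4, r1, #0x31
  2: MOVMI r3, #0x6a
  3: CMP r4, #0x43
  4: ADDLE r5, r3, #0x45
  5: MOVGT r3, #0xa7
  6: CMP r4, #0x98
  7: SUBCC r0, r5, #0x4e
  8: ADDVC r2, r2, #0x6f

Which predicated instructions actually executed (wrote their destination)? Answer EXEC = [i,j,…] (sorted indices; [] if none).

EXEC = [4,8]

0: ✓ CMP  NZCV=0010
1: · ADDEQ
2: · MOVMI
3: ✓ CMP  NZCV=1010
4: ✓ ADDLE  r5←0x57
5: · MOVGT
6: ✓ CMP  NZCV=0010
7: · SUBCC
8: ✓ ADDVC  r2←0x14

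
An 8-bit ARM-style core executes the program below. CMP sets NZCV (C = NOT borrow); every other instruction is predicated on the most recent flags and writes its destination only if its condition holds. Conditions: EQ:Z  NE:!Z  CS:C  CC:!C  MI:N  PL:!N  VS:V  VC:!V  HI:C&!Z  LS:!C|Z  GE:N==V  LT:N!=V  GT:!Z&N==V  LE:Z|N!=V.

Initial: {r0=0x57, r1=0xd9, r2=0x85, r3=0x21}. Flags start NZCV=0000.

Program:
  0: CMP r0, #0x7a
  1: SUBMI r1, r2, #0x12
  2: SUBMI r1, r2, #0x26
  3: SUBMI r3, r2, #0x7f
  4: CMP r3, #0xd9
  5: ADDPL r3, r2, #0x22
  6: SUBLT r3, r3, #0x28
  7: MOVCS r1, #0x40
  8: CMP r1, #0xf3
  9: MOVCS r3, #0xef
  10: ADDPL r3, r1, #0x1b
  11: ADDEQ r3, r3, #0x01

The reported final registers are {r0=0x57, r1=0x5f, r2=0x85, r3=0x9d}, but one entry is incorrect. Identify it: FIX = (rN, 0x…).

0: ✓ CMP  NZCV=1000
1: ✓ SUBMI  r1←0x73
2: ✓ SUBMI  r1←0x5f
3: ✓ SUBMI  r3←0x06
4: ✓ CMP  NZCV=0000
5: ✓ ADDPL  r3←0xa7
6: · SUBLT
7: · MOVCS
8: ✓ CMP  NZCV=0000
9: · MOVCS
10: ✓ ADDPL  r3←0x7a
11: · ADDEQ

FIX = (r3, 0x7a)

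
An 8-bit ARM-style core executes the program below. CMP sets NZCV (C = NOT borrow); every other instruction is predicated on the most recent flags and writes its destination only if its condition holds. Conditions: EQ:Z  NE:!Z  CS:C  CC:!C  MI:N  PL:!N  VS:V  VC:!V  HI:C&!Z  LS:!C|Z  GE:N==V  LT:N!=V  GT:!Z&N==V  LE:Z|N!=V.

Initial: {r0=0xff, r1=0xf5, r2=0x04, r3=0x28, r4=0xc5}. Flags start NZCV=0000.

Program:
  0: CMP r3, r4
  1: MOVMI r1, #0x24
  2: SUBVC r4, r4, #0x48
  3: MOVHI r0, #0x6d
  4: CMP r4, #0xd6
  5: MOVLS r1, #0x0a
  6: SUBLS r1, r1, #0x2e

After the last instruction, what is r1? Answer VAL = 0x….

[0] flags=0000 → (cmp)
[1] flags=0000 MI?F → skip
[2] flags=0000 VC?T → r4=0x7d
[3] flags=0000 HI?F → skip
[4] flags=1001 → (cmp)
[5] flags=1001 LS?T → r1=0x0a
[6] flags=1001 LS?T → r1=0xdc

VAL = 0xdc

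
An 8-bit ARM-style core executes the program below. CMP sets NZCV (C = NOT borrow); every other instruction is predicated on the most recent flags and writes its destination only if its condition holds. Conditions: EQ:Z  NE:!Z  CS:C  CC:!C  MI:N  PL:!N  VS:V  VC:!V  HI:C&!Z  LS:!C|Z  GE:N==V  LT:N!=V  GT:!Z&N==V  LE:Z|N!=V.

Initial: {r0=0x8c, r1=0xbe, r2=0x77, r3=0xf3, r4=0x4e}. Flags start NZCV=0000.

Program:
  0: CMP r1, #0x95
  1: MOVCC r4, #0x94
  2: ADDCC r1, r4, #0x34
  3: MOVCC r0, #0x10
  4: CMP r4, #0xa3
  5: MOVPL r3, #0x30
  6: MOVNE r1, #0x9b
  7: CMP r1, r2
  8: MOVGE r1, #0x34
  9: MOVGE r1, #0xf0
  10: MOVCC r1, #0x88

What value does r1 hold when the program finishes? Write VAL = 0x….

VAL = 0x9b

0: ✓ CMP  NZCV=0010
1: · MOVCC
2: · ADDCC
3: · MOVCC
4: ✓ CMP  NZCV=1001
5: · MOVPL
6: ✓ MOVNE  r1←0x9b
7: ✓ CMP  NZCV=0011
8: · MOVGE
9: · MOVGE
10: · MOVCC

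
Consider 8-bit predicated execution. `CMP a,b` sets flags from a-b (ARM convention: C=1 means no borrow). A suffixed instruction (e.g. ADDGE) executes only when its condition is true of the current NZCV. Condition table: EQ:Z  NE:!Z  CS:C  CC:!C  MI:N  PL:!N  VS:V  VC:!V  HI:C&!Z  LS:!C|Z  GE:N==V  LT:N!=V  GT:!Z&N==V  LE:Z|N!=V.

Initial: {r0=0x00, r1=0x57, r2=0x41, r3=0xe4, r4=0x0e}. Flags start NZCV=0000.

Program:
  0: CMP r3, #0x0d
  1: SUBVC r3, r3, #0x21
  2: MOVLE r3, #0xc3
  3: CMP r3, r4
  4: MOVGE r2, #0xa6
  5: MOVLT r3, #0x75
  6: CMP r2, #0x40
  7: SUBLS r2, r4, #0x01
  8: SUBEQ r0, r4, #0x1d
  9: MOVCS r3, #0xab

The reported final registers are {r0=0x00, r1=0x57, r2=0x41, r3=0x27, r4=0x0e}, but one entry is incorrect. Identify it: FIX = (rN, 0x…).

0: ✓ CMP  NZCV=1010
1: ✓ SUBVC  r3←0xc3
2: ✓ MOVLE  r3←0xc3
3: ✓ CMP  NZCV=1010
4: · MOVGE
5: ✓ MOVLT  r3←0x75
6: ✓ CMP  NZCV=0010
7: · SUBLS
8: · SUBEQ
9: ✓ MOVCS  r3←0xab

FIX = (r3, 0xab)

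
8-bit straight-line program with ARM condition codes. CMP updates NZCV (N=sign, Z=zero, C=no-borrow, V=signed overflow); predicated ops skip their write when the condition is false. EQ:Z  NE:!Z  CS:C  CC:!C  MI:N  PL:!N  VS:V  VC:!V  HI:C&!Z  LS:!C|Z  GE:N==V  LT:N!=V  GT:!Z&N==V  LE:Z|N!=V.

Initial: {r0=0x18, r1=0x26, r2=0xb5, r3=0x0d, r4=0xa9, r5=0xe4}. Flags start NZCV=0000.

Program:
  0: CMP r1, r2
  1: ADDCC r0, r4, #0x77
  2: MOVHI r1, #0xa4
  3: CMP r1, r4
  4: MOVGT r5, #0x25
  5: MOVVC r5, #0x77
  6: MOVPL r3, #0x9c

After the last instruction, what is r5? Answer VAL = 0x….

VAL = 0x77

0: ✓ CMP  NZCV=0000
1: ✓ ADDCC  r0←0x20
2: · MOVHI
3: ✓ CMP  NZCV=0000
4: ✓ MOVGT  r5←0x25
5: ✓ MOVVC  r5←0x77
6: ✓ MOVPL  r3←0x9c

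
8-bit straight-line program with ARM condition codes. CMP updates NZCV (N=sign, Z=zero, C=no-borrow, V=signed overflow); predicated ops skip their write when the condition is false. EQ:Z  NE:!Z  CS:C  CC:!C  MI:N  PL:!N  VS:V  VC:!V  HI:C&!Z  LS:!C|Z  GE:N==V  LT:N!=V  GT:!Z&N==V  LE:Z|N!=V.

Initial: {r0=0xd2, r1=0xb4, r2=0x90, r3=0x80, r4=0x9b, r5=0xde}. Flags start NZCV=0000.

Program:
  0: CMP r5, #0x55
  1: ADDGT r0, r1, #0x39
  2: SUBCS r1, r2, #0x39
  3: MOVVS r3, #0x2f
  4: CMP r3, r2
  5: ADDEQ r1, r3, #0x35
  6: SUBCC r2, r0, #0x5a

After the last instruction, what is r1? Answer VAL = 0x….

0: ✓ CMP  NZCV=1010
1: · ADDGT
2: ✓ SUBCS  r1←0x57
3: · MOVVS
4: ✓ CMP  NZCV=1000
5: · ADDEQ
6: ✓ SUBCC  r2←0x78

VAL = 0x57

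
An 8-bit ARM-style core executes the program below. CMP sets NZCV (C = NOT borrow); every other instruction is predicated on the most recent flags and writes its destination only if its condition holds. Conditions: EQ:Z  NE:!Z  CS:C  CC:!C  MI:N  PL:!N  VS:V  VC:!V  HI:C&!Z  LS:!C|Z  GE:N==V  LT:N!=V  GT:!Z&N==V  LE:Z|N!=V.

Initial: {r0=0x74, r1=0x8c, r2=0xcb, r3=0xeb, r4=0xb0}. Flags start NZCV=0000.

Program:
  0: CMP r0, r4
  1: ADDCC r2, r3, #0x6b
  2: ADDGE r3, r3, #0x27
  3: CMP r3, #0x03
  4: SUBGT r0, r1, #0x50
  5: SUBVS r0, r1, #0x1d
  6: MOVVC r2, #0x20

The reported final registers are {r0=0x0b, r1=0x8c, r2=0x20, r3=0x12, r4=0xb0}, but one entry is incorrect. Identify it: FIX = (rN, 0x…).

[0] flags=1001 → (cmp)
[1] flags=1001 CC?T → r2=0x56
[2] flags=1001 GE?T → r3=0x12
[3] flags=0010 → (cmp)
[4] flags=0010 GT?T → r0=0x3c
[5] flags=0010 VS?F → skip
[6] flags=0010 VC?T → r2=0x20

FIX = (r0, 0x3c)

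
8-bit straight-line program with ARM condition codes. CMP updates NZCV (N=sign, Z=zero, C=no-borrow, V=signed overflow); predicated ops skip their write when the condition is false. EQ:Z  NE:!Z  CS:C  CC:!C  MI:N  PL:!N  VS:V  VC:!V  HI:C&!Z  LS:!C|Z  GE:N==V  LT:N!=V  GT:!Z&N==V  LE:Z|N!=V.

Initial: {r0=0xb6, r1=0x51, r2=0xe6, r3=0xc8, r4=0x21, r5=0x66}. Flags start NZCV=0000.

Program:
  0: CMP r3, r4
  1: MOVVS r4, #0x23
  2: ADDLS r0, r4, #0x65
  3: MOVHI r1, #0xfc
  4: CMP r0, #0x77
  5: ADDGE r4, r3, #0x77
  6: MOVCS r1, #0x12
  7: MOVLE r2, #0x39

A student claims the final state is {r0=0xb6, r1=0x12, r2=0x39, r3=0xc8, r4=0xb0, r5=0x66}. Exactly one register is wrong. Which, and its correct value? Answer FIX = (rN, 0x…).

FIX = (r4, 0x21)

[0] flags=1010 → (cmp)
[1] flags=1010 VS?F → skip
[2] flags=1010 LS?F → skip
[3] flags=1010 HI?T → r1=0xfc
[4] flags=0011 → (cmp)
[5] flags=0011 GE?F → skip
[6] flags=0011 CS?T → r1=0x12
[7] flags=0011 LE?T → r2=0x39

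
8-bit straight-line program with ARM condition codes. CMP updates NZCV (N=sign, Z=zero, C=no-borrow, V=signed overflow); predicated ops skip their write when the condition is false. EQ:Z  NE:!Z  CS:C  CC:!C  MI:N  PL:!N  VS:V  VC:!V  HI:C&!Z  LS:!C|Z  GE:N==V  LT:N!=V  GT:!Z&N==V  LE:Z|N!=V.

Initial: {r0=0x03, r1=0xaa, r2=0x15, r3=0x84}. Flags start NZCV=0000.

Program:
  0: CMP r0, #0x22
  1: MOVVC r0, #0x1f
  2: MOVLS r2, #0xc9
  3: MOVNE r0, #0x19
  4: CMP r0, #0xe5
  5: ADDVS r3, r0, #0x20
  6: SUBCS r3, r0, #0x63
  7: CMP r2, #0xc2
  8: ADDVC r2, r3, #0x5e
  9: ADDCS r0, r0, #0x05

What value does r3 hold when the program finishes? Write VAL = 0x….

VAL = 0x84

0: ✓ CMP  NZCV=1000
1: ✓ MOVVC  r0←0x1f
2: ✓ MOVLS  r2←0xc9
3: ✓ MOVNE  r0←0x19
4: ✓ CMP  NZCV=0000
5: · ADDVS
6: · SUBCS
7: ✓ CMP  NZCV=0010
8: ✓ ADDVC  r2←0xe2
9: ✓ ADDCS  r0←0x1e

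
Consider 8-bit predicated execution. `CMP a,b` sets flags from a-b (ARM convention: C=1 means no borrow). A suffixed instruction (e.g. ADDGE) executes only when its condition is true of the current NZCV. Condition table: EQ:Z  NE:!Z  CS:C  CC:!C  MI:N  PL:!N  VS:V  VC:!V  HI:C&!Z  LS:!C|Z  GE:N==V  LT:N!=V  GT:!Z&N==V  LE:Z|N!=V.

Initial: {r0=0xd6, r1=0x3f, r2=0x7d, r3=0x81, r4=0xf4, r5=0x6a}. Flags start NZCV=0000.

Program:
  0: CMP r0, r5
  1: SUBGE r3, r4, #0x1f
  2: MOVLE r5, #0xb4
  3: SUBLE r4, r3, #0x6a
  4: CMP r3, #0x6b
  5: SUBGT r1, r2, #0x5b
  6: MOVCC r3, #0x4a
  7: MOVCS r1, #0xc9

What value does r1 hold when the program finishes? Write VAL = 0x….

VAL = 0xc9

[0] flags=0011 → (cmp)
[1] flags=0011 GE?F → skip
[2] flags=0011 LE?T → r5=0xb4
[3] flags=0011 LE?T → r4=0x17
[4] flags=0011 → (cmp)
[5] flags=0011 GT?F → skip
[6] flags=0011 CC?F → skip
[7] flags=0011 CS?T → r1=0xc9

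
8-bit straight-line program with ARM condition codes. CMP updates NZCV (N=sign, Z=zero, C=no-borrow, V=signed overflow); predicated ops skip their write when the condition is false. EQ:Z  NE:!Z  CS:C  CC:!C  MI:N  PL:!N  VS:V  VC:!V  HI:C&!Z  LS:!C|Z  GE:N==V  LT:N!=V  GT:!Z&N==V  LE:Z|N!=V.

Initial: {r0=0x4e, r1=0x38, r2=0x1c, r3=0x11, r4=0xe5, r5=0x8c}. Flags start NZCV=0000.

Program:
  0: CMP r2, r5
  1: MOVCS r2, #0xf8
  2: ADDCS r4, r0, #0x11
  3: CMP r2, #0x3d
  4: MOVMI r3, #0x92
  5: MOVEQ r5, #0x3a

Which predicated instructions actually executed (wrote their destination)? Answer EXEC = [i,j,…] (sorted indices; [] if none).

0: ✓ CMP  NZCV=1001
1: · MOVCS
2: · ADDCS
3: ✓ CMP  NZCV=1000
4: ✓ MOVMI  r3←0x92
5: · MOVEQ

EXEC = [4]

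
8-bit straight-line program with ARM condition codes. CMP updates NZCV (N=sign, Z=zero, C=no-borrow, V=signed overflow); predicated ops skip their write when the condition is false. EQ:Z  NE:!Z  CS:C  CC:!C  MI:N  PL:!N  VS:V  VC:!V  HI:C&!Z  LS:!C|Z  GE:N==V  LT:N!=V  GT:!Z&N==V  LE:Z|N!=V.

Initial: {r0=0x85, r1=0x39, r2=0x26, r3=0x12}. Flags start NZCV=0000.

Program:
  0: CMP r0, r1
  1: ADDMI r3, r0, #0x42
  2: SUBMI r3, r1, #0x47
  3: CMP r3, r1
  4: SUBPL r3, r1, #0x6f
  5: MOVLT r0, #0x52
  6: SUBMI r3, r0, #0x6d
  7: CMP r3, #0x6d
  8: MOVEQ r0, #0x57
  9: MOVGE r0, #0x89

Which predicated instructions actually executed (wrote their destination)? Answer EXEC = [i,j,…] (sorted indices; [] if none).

[0] flags=0011 → (cmp)
[1] flags=0011 MI?F → skip
[2] flags=0011 MI?F → skip
[3] flags=1000 → (cmp)
[4] flags=1000 PL?F → skip
[5] flags=1000 LT?T → r0=0x52
[6] flags=1000 MI?T → r3=0xe5
[7] flags=0011 → (cmp)
[8] flags=0011 EQ?F → skip
[9] flags=0011 GE?F → skip

EXEC = [5,6]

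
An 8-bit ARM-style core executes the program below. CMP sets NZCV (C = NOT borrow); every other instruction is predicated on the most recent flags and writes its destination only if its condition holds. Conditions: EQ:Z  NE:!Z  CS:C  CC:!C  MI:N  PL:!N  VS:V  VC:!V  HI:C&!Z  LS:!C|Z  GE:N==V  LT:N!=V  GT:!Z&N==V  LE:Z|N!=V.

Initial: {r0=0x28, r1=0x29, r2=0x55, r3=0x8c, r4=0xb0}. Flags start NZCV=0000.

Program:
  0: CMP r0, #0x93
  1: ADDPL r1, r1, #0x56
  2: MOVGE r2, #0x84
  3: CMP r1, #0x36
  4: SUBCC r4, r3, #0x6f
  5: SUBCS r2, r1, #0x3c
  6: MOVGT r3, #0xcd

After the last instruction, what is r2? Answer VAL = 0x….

[0] flags=1001 → (cmp)
[1] flags=1001 PL?F → skip
[2] flags=1001 GE?T → r2=0x84
[3] flags=1000 → (cmp)
[4] flags=1000 CC?T → r4=0x1d
[5] flags=1000 CS?F → skip
[6] flags=1000 GT?F → skip

VAL = 0x84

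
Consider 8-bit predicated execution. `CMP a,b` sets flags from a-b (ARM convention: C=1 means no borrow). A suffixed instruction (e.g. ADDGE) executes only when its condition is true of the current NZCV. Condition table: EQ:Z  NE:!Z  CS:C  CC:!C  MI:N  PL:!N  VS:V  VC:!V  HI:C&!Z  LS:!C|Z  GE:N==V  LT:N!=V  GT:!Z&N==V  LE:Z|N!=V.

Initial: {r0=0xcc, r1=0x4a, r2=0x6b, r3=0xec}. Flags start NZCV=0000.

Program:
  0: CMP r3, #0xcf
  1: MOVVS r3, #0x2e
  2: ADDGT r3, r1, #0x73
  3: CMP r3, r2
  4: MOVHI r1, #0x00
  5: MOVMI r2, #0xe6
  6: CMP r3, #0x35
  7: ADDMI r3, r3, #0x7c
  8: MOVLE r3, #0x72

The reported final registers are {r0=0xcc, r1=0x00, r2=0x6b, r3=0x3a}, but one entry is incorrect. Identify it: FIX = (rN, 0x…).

0: ✓ CMP  NZCV=0010
1: · MOVVS
2: ✓ ADDGT  r3←0xbd
3: ✓ CMP  NZCV=0011
4: ✓ MOVHI  r1←0x00
5: · MOVMI
6: ✓ CMP  NZCV=1010
7: ✓ ADDMI  r3←0x39
8: ✓ MOVLE  r3←0x72

FIX = (r3, 0x72)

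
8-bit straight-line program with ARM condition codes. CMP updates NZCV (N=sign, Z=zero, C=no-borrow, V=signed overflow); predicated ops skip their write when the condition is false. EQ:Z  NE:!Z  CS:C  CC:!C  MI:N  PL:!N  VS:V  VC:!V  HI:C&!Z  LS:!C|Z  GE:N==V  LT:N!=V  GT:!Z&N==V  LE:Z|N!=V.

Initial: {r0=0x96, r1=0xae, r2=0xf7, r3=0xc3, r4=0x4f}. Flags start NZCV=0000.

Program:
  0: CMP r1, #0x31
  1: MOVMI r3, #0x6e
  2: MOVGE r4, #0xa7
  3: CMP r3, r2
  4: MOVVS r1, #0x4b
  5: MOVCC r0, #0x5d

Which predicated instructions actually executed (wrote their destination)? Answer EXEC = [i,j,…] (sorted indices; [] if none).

0: ✓ CMP  NZCV=0011
1: · MOVMI
2: · MOVGE
3: ✓ CMP  NZCV=1000
4: · MOVVS
5: ✓ MOVCC  r0←0x5d

EXEC = [5]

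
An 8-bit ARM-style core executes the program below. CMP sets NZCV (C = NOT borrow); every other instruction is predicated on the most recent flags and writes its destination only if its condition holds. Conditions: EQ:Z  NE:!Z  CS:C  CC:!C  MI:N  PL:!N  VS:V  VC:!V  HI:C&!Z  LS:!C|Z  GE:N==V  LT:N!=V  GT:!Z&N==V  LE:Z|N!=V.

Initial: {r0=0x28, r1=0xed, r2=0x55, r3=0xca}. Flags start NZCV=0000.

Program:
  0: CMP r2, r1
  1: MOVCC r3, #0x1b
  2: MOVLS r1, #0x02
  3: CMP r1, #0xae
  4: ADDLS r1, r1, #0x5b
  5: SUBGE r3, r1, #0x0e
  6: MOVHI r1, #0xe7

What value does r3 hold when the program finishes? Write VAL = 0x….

[0] flags=0000 → (cmp)
[1] flags=0000 CC?T → r3=0x1b
[2] flags=0000 LS?T → r1=0x02
[3] flags=0000 → (cmp)
[4] flags=0000 LS?T → r1=0x5d
[5] flags=0000 GE?T → r3=0x4f
[6] flags=0000 HI?F → skip

VAL = 0x4f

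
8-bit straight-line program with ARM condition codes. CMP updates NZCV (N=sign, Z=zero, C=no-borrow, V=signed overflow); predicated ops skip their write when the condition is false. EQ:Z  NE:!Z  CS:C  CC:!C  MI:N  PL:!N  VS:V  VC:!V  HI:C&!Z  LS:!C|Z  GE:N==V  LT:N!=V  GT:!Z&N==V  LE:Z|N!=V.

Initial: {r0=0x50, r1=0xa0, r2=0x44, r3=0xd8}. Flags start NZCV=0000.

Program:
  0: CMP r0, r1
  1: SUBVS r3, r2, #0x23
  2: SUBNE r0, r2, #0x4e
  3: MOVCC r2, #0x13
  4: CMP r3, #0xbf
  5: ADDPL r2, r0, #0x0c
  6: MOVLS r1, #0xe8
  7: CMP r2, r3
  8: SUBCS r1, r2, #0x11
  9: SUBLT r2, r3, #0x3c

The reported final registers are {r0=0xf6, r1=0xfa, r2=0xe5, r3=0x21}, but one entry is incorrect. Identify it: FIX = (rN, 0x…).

FIX = (r1, 0xe8)

[0] flags=1001 → (cmp)
[1] flags=1001 VS?T → r3=0x21
[2] flags=1001 NE?T → r0=0xf6
[3] flags=1001 CC?T → r2=0x13
[4] flags=0000 → (cmp)
[5] flags=0000 PL?T → r2=0x02
[6] flags=0000 LS?T → r1=0xe8
[7] flags=1000 → (cmp)
[8] flags=1000 CS?F → skip
[9] flags=1000 LT?T → r2=0xe5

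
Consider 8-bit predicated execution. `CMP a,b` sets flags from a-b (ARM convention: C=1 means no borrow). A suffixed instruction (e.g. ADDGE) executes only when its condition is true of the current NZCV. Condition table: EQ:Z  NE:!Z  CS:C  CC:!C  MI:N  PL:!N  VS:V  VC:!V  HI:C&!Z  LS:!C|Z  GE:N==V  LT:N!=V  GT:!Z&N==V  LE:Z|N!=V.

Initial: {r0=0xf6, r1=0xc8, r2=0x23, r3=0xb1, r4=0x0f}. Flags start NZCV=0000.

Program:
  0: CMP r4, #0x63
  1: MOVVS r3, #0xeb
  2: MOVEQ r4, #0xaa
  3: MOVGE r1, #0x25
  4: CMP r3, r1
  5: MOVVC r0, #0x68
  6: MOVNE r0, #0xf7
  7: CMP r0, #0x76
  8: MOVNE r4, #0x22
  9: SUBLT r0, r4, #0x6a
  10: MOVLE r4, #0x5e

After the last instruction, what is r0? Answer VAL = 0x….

0: ✓ CMP  NZCV=1000
1: · MOVVS
2: · MOVEQ
3: · MOVGE
4: ✓ CMP  NZCV=1000
5: ✓ MOVVC  r0←0x68
6: ✓ MOVNE  r0←0xf7
7: ✓ CMP  NZCV=1010
8: ✓ MOVNE  r4←0x22
9: ✓ SUBLT  r0←0xb8
10: ✓ MOVLE  r4←0x5e

VAL = 0xb8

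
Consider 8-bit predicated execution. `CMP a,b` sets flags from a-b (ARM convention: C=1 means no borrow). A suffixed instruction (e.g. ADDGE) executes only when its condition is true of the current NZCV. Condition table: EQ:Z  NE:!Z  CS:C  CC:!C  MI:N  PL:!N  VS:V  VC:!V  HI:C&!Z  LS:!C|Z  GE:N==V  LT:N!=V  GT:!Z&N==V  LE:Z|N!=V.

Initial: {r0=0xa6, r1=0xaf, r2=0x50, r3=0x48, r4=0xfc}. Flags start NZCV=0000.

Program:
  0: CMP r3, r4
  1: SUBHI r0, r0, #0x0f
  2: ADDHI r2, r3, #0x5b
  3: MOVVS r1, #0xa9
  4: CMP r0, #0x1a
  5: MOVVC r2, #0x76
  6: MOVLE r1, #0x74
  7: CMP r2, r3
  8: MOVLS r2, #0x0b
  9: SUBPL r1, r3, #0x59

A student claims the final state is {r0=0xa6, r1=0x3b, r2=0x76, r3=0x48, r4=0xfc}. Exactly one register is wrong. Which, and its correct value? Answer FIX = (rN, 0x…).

FIX = (r1, 0xef)

[0] flags=0000 → (cmp)
[1] flags=0000 HI?F → skip
[2] flags=0000 HI?F → skip
[3] flags=0000 VS?F → skip
[4] flags=1010 → (cmp)
[5] flags=1010 VC?T → r2=0x76
[6] flags=1010 LE?T → r1=0x74
[7] flags=0010 → (cmp)
[8] flags=0010 LS?F → skip
[9] flags=0010 PL?T → r1=0xef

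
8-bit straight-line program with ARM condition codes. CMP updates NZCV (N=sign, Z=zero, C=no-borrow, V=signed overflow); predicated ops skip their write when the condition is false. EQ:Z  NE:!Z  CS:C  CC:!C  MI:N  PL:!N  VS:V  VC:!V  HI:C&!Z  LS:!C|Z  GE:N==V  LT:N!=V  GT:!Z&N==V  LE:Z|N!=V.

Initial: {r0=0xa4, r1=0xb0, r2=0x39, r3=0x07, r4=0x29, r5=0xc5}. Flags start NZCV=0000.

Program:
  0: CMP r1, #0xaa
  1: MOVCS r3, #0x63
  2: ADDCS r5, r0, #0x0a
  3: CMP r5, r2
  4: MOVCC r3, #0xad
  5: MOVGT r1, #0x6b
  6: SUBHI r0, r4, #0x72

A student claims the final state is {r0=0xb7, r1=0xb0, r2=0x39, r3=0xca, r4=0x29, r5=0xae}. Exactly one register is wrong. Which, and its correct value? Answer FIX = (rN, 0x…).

FIX = (r3, 0x63)

0: ✓ CMP  NZCV=0010
1: ✓ MOVCS  r3←0x63
2: ✓ ADDCS  r5←0xae
3: ✓ CMP  NZCV=0011
4: · MOVCC
5: · MOVGT
6: ✓ SUBHI  r0←0xb7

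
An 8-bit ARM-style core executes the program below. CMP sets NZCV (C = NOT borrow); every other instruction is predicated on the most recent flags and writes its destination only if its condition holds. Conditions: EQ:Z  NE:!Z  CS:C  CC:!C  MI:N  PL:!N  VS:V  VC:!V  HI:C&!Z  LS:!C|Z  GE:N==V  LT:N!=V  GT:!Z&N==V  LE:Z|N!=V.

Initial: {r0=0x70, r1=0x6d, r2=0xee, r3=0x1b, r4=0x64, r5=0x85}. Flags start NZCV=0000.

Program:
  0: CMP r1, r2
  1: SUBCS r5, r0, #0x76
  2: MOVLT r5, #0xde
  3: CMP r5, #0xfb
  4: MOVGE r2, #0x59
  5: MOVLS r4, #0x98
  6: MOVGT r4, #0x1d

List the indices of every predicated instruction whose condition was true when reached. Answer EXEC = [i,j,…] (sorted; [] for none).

0: ✓ CMP  NZCV=0000
1: · SUBCS
2: · MOVLT
3: ✓ CMP  NZCV=1000
4: · MOVGE
5: ✓ MOVLS  r4←0x98
6: · MOVGT

EXEC = [5]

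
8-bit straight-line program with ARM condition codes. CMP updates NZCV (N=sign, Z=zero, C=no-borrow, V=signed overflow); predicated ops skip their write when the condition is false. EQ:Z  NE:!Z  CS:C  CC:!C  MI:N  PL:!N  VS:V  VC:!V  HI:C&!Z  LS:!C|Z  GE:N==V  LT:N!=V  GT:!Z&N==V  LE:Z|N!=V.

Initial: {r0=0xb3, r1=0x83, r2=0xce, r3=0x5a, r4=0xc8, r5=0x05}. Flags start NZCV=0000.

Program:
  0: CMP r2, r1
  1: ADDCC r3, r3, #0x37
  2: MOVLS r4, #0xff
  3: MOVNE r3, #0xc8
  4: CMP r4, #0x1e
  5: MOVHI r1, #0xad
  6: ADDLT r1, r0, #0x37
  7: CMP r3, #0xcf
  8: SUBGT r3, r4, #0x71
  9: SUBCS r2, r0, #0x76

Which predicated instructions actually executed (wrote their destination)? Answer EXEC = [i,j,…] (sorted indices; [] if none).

EXEC = [3,5,6]

0: ✓ CMP  NZCV=0010
1: · ADDCC
2: · MOVLS
3: ✓ MOVNE  r3←0xc8
4: ✓ CMP  NZCV=1010
5: ✓ MOVHI  r1←0xad
6: ✓ ADDLT  r1←0xea
7: ✓ CMP  NZCV=1000
8: · SUBGT
9: · SUBCS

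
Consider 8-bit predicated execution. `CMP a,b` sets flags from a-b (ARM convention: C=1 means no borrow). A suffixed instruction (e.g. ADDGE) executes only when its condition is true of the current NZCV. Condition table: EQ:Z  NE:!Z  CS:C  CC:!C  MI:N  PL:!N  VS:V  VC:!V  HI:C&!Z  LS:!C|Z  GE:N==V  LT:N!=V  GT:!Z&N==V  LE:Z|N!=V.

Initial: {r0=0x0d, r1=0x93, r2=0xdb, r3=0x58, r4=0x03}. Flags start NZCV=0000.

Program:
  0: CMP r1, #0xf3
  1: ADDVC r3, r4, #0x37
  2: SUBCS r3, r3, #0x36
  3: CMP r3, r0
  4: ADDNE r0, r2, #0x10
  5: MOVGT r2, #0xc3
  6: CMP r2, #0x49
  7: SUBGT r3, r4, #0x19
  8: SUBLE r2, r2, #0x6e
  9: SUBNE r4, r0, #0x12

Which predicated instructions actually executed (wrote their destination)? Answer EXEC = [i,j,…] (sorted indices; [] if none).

[0] flags=1000 → (cmp)
[1] flags=1000 VC?T → r3=0x3a
[2] flags=1000 CS?F → skip
[3] flags=0010 → (cmp)
[4] flags=0010 NE?T → r0=0xeb
[5] flags=0010 GT?T → r2=0xc3
[6] flags=0011 → (cmp)
[7] flags=0011 GT?F → skip
[8] flags=0011 LE?T → r2=0x55
[9] flags=0011 NE?T → r4=0xd9

EXEC = [1,4,5,8,9]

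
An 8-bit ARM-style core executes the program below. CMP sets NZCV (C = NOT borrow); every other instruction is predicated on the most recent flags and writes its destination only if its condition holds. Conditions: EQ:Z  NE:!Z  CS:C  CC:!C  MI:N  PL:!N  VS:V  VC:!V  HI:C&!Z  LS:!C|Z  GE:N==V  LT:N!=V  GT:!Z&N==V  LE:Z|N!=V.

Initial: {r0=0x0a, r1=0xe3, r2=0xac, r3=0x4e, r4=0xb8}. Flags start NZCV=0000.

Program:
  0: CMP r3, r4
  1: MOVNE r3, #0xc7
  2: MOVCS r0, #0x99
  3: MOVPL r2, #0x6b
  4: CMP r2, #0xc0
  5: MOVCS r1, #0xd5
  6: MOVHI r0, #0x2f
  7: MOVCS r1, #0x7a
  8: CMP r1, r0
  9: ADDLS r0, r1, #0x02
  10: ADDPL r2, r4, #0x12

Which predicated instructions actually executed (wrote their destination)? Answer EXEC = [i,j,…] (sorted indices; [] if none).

EXEC = [1]

0: ✓ CMP  NZCV=1001
1: ✓ MOVNE  r3←0xc7
2: · MOVCS
3: · MOVPL
4: ✓ CMP  NZCV=1000
5: · MOVCS
6: · MOVHI
7: · MOVCS
8: ✓ CMP  NZCV=1010
9: · ADDLS
10: · ADDPL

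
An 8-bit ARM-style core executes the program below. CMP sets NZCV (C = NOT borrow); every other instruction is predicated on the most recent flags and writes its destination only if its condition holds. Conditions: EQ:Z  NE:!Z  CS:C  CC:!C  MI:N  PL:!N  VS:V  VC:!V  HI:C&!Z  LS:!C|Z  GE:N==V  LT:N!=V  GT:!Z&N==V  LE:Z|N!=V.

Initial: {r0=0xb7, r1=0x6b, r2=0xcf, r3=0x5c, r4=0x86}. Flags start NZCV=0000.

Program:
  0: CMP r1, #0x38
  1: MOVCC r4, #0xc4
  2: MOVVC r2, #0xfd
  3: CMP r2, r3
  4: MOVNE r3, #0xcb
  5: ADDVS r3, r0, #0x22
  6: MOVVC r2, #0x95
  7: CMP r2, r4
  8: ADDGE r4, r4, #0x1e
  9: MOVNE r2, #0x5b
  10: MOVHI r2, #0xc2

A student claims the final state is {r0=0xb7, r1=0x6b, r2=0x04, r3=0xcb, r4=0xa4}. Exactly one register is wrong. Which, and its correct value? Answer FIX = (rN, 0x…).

[0] flags=0010 → (cmp)
[1] flags=0010 CC?F → skip
[2] flags=0010 VC?T → r2=0xfd
[3] flags=1010 → (cmp)
[4] flags=1010 NE?T → r3=0xcb
[5] flags=1010 VS?F → skip
[6] flags=1010 VC?T → r2=0x95
[7] flags=0010 → (cmp)
[8] flags=0010 GE?T → r4=0xa4
[9] flags=0010 NE?T → r2=0x5b
[10] flags=0010 HI?T → r2=0xc2

FIX = (r2, 0xc2)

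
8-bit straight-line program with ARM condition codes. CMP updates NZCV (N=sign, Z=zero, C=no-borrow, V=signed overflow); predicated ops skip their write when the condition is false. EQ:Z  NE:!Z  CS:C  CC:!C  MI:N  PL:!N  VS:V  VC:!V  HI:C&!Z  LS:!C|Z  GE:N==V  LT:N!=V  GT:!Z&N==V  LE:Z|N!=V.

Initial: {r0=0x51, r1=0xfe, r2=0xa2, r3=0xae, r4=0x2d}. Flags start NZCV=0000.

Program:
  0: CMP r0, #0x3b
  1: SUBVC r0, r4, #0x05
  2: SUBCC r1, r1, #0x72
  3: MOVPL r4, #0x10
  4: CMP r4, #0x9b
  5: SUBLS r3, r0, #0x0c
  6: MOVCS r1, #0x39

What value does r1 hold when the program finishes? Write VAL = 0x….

VAL = 0xfe

0: ✓ CMP  NZCV=0010
1: ✓ SUBVC  r0←0x28
2: · SUBCC
3: ✓ MOVPL  r4←0x10
4: ✓ CMP  NZCV=0000
5: ✓ SUBLS  r3←0x1c
6: · MOVCS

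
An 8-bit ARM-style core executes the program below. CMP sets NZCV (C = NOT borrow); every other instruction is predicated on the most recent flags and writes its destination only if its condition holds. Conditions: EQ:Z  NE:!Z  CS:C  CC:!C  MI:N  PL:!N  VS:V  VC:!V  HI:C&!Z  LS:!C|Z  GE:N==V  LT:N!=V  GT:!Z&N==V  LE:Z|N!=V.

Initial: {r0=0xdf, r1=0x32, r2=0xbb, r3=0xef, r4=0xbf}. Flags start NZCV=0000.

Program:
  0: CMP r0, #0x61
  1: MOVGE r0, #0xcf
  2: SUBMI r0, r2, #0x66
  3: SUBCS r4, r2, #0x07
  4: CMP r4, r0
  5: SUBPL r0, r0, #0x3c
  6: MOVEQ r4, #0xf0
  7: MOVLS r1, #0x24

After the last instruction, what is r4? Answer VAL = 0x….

[0] flags=0011 → (cmp)
[1] flags=0011 GE?F → skip
[2] flags=0011 MI?F → skip
[3] flags=0011 CS?T → r4=0xb4
[4] flags=1000 → (cmp)
[5] flags=1000 PL?F → skip
[6] flags=1000 EQ?F → skip
[7] flags=1000 LS?T → r1=0x24

VAL = 0xb4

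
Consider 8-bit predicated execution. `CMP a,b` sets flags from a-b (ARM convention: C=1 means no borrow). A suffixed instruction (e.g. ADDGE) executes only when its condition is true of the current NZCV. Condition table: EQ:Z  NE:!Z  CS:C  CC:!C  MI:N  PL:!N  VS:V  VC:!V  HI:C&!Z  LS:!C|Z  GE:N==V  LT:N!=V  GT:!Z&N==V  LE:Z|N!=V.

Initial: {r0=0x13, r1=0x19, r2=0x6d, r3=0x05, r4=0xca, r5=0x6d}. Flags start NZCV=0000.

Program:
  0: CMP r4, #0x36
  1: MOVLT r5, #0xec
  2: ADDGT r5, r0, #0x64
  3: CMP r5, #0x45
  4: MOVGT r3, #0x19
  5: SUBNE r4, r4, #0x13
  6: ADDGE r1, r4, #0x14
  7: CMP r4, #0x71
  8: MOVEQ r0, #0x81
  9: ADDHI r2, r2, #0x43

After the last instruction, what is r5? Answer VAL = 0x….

VAL = 0xec

[0] flags=1010 → (cmp)
[1] flags=1010 LT?T → r5=0xec
[2] flags=1010 GT?F → skip
[3] flags=1010 → (cmp)
[4] flags=1010 GT?F → skip
[5] flags=1010 NE?T → r4=0xb7
[6] flags=1010 GE?F → skip
[7] flags=0011 → (cmp)
[8] flags=0011 EQ?F → skip
[9] flags=0011 HI?T → r2=0xb0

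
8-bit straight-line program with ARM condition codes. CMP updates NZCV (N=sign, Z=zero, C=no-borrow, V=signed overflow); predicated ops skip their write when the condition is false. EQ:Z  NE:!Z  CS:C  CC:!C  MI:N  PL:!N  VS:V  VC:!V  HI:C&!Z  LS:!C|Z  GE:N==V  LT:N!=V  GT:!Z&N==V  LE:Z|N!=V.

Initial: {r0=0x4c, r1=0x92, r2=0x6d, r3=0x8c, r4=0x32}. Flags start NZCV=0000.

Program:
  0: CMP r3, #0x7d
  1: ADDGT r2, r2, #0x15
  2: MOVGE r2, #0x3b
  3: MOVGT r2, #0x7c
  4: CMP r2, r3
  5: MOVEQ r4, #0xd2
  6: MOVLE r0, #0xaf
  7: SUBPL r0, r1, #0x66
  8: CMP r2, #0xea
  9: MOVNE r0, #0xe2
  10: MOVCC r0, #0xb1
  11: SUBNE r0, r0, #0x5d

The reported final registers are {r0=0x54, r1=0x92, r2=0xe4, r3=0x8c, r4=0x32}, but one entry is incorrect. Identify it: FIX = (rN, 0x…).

FIX = (r2, 0x6d)

0: ✓ CMP  NZCV=0011
1: · ADDGT
2: · MOVGE
3: · MOVGT
4: ✓ CMP  NZCV=1001
5: · MOVEQ
6: · MOVLE
7: · SUBPL
8: ✓ CMP  NZCV=1001
9: ✓ MOVNE  r0←0xe2
10: ✓ MOVCC  r0←0xb1
11: ✓ SUBNE  r0←0x54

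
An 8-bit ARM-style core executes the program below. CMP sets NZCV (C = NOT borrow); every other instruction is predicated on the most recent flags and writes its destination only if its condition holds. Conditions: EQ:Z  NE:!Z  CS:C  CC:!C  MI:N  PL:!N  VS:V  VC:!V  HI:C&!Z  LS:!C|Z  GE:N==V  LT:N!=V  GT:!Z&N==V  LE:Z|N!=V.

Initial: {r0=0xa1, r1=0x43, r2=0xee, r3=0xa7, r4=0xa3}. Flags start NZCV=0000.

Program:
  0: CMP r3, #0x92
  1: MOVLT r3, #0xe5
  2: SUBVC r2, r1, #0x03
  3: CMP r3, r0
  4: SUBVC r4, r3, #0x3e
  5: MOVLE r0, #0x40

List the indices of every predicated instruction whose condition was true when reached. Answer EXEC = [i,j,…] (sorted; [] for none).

EXEC = [2,4]

0: ✓ CMP  NZCV=0010
1: · MOVLT
2: ✓ SUBVC  r2←0x40
3: ✓ CMP  NZCV=0010
4: ✓ SUBVC  r4←0x69
5: · MOVLE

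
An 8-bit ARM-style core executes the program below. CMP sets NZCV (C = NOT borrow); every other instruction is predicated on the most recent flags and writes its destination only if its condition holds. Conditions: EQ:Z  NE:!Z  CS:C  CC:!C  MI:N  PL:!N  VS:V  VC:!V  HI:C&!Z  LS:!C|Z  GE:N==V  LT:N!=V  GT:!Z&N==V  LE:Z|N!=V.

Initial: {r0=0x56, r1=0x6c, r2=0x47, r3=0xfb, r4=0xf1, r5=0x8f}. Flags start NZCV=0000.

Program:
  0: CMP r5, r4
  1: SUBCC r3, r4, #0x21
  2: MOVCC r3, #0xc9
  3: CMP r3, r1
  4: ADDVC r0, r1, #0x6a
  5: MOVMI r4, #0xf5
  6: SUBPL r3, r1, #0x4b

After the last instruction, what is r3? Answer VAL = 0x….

VAL = 0x21

0: ✓ CMP  NZCV=1000
1: ✓ SUBCC  r3←0xd0
2: ✓ MOVCC  r3←0xc9
3: ✓ CMP  NZCV=0011
4: · ADDVC
5: · MOVMI
6: ✓ SUBPL  r3←0x21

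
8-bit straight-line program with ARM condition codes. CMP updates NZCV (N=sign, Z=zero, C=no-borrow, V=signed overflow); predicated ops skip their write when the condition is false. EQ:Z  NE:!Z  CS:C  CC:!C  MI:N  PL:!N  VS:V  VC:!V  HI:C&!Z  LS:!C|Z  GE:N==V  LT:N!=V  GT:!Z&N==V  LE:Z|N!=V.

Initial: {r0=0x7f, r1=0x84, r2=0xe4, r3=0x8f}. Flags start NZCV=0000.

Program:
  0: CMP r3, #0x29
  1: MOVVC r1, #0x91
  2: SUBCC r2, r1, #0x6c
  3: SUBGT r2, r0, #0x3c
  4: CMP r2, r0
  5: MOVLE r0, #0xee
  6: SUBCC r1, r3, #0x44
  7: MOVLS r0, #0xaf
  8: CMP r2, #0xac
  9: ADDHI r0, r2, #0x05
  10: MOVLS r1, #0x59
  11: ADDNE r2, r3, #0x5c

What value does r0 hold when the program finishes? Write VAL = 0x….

0: ✓ CMP  NZCV=0011
1: · MOVVC
2: · SUBCC
3: · SUBGT
4: ✓ CMP  NZCV=0011
5: ✓ MOVLE  r0←0xee
6: · SUBCC
7: · MOVLS
8: ✓ CMP  NZCV=0010
9: ✓ ADDHI  r0←0xe9
10: · MOVLS
11: ✓ ADDNE  r2←0xeb

VAL = 0xe9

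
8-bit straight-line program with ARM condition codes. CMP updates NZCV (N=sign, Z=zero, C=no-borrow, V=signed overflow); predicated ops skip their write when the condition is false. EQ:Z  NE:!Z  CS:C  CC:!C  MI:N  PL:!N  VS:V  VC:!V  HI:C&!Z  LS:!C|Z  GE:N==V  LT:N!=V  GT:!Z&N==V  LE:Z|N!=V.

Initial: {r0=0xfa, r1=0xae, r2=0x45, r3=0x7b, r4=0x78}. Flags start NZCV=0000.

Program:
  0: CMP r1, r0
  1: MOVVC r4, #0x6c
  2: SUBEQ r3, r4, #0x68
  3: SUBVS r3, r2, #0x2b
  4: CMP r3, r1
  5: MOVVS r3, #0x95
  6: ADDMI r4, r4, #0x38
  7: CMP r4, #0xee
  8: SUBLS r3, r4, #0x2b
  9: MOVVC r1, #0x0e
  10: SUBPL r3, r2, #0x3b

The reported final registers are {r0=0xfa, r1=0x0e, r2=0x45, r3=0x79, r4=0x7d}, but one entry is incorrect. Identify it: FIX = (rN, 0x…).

FIX = (r4, 0xa4)

0: ✓ CMP  NZCV=1000
1: ✓ MOVVC  r4←0x6c
2: · SUBEQ
3: · SUBVS
4: ✓ CMP  NZCV=1001
5: ✓ MOVVS  r3←0x95
6: ✓ ADDMI  r4←0xa4
7: ✓ CMP  NZCV=1000
8: ✓ SUBLS  r3←0x79
9: ✓ MOVVC  r1←0x0e
10: · SUBPL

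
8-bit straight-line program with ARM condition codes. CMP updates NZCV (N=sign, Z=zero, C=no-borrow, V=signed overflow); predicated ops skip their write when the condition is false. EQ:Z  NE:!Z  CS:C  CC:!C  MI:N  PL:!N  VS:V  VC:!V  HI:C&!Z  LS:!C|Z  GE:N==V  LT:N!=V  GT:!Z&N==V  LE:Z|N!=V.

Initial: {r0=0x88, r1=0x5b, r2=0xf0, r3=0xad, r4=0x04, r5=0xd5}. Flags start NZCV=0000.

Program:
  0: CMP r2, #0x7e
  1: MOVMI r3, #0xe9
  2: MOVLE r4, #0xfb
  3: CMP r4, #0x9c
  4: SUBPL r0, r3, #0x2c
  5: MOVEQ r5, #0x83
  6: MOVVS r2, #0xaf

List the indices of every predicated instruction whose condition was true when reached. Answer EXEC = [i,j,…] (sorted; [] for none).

0: ✓ CMP  NZCV=0011
1: · MOVMI
2: ✓ MOVLE  r4←0xfb
3: ✓ CMP  NZCV=0010
4: ✓ SUBPL  r0←0x81
5: · MOVEQ
6: · MOVVS

EXEC = [2,4]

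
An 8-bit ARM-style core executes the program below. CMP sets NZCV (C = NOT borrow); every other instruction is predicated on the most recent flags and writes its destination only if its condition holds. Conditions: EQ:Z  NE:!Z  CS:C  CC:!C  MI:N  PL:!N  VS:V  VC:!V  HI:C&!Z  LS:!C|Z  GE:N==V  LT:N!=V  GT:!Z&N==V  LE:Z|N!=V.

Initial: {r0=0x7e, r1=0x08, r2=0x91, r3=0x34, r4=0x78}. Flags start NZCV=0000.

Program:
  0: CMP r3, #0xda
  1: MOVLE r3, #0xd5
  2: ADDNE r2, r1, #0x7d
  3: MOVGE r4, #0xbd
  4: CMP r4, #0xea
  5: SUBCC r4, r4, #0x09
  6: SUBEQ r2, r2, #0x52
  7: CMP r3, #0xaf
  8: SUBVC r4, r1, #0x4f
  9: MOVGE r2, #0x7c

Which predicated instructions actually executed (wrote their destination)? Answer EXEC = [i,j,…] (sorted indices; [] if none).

0: ✓ CMP  NZCV=0000
1: · MOVLE
2: ✓ ADDNE  r2←0x85
3: ✓ MOVGE  r4←0xbd
4: ✓ CMP  NZCV=1000
5: ✓ SUBCC  r4←0xb4
6: · SUBEQ
7: ✓ CMP  NZCV=1001
8: · SUBVC
9: ✓ MOVGE  r2←0x7c

EXEC = [2,3,5,9]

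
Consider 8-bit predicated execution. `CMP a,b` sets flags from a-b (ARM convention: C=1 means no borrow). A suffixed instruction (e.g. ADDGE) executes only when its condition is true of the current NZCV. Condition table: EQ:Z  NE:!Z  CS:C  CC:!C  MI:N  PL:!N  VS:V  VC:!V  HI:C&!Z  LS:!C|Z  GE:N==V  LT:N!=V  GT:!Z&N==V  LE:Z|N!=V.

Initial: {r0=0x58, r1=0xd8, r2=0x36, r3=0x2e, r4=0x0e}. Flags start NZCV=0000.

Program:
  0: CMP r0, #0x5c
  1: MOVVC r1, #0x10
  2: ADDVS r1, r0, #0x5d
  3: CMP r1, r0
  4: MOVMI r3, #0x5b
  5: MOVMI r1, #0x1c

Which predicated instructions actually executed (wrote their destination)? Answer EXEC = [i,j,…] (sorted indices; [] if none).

EXEC = [1,4,5]

0: ✓ CMP  NZCV=1000
1: ✓ MOVVC  r1←0x10
2: · ADDVS
3: ✓ CMP  NZCV=1000
4: ✓ MOVMI  r3←0x5b
5: ✓ MOVMI  r1←0x1c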